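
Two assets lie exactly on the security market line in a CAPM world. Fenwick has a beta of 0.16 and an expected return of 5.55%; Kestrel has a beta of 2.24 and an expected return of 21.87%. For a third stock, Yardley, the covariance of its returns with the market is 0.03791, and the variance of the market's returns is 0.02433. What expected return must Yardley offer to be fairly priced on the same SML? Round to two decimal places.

16.52%

MRP = (21.87% − 5.55%) / (2.24 − 0.16) = 7.8462%
R_f = 5.55% − 0.16 × 7.8462% = 4.2946%
β_Yardley = Cov / Var(R_m) = 0.03791 / 0.02433 = 1.5582
E(R_Yardley) = R_f + β × MRP = 4.2946% + 1.5582 × 7.8462% = 16.52%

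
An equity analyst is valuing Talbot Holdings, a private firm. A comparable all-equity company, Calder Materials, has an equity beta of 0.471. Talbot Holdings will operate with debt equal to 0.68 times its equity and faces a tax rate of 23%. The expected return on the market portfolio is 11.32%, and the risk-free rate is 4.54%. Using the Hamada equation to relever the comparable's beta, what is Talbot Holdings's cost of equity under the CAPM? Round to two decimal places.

9.41%

β_L = β_U × [1 + (1 − t)(D/E)] = 0.471 × [1 + (1 − 0.23) × 0.68]
    = 0.471 × [1 + 0.77 × 0.68] = 0.471 × 1.5236 = 0.7176
MRP = 11.32% − 4.54% = 6.78%
E(R) = R_f + β_L × MRP = 4.54% + 0.7176 × 6.78% = 9.41%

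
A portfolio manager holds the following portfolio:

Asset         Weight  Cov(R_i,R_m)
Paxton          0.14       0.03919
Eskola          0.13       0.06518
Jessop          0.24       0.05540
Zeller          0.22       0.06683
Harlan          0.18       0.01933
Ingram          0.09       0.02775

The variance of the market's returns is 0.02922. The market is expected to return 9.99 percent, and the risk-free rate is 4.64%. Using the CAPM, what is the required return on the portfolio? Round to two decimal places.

13.42%

β_Paxton = 0.03919 / 0.02922 = 1.3412
β_Eskola = 0.06518 / 0.02922 = 2.2307
β_Jessop = 0.05540 / 0.02922 = 1.8960
β_Zeller = 0.06683 / 0.02922 = 2.2871
β_Harlan = 0.01933 / 0.02922 = 0.6615
β_Ingram = 0.02775 / 0.02922 = 0.9497
β_P = Σ w_i β_i = 0.14×1.3412 + 0.13×2.2307 + 0.24×1.8960 + 0.22×2.2871 + 0.18×0.6615 + 0.09×0.9497 = 1.6405
MRP = 9.99% − 4.64% = 5.35%
E(R_P) = R_f + β_P × MRP = 4.64% + 1.6405 × 5.35% = 13.42%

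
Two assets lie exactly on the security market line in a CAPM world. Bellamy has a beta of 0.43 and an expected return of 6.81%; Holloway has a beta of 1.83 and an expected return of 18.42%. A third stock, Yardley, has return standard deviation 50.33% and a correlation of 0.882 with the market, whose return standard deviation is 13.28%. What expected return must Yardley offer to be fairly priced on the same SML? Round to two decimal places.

30.96%

MRP = (18.42% − 6.81%) / (1.83 − 0.43) = 8.2929%
R_f = 6.81% − 0.43 × 8.2929% = 3.2441%
β_Yardley = ρ·σ_i/σ_m = 0.882 × 50.33 / 13.28 = 3.3427
E(R_Yardley) = R_f + β × MRP = 3.2441% + 3.3427 × 8.2929% = 30.96%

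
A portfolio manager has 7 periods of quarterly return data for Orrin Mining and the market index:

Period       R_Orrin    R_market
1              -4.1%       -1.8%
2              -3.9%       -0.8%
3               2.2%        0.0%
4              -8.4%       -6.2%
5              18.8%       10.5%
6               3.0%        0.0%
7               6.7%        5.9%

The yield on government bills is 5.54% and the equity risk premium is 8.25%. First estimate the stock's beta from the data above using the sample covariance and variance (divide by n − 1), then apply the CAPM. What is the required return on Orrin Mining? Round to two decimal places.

18.62%

Mean R_i = (-4.1 − 3.9 + 2.2 − 8.4 + 18.8 + 3.0 + 6.7) / 7 = 2.0429%
Mean R_m = (-1.8 − 0.8 + 0.0 − 6.2 + 10.5 + 0.0 + 5.9) / 7 = 1.0857%
Σ(R_i − R̄_i)(R_m − R̄_m) = 283.9843  ⇒  Cov = 283.9843 / 6 = 47.3307
Σ(R_m − R̄_m)² = 179.1286  ⇒  Var(R_m) = 179.1286 / 6 = 29.8548
β = Cov / Var(R_m) = 47.3307 / 29.8548 = 1.5854
E(R) = R_f + β × MRP = 5.54% + 1.5854 × 8.25% = 18.62%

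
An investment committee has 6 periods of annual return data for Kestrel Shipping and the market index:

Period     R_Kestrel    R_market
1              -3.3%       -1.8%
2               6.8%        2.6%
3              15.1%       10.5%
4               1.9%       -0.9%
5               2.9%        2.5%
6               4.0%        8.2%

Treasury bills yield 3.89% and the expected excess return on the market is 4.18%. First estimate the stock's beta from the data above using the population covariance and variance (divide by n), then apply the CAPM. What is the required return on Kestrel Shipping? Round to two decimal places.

8.20%

Mean R_i = (-3.3 + 6.8 + 15.1 + 1.9 + 2.9 + 4.0) / 6 = 4.5667%
Mean R_m = (-1.8 + 2.6 + 10.5 − 0.9 + 2.5 + 8.2) / 6 = 3.5167%
Σ(R_i − R̄_i)(R_m − R̄_m) = 124.1533  ⇒  Cov = 124.1533 / 6 = 20.6922
Σ(R_m − R̄_m)² = 120.3483  ⇒  Var(R_m) = 120.3483 / 6 = 20.0581
β = Cov / Var(R_m) = 20.6922 / 20.0581 = 1.0316
E(R) = R_f + β × MRP = 3.89% + 1.0316 × 4.18% = 8.20%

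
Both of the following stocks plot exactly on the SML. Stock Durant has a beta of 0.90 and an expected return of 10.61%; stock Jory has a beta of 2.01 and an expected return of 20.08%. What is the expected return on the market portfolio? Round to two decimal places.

11.46%

Both satisfy E(R) = R_f + β·MRP, so the slope of the SML is
MRP = (20.08% − 10.61%) / (2.01 − 0.90) = 9.47% / 1.11 = 8.5315%
R_f = E(R_Durant) − β_Durant·MRP = 10.61% − 0.90 × 8.5315% = 2.9317%
E(R_m) = R_f + MRP = 2.9317% + 8.5315% = 11.46%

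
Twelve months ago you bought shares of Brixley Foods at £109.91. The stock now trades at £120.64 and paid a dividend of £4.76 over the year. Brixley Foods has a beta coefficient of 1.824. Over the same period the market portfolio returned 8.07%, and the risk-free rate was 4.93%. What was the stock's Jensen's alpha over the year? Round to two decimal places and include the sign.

Realised HPR = (P1 + D1 − P0) / P0 = (120.64 + 4.76 − 109.91) / 109.91 = 15.49 / 109.91 = 14.0933%
MRP = 8.07% − 4.93% = 3.14%
CAPM required = R_f + β·MRP = 4.93% + 1.824 × 3.14% = 10.65736%
α = realised − required = 14.0933% − 10.65736% = +3.44%

+3.44%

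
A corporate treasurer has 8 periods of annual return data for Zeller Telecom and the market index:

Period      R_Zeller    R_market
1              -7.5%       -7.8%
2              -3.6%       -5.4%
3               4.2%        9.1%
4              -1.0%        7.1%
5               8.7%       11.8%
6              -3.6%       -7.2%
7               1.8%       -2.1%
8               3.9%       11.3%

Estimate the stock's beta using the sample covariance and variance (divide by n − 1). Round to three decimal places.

0.532

Mean R_i = (-7.5 − 3.6 + 4.2 − 1.0 + 8.7 − 3.6 + 1.8 + 3.9) / 8 = 0.3625%
Mean R_m = (-7.8 − 5.4 + 9.1 + 7.1 + 11.8 − 7.2 − 2.1 + 11.3) / 8 = 2.1000%
Σ(R_i − R̄_i)(R_m − R̄_m) = 271.8400  ⇒  Cov = 271.8400 / 7 = 38.8343
Σ(R_m − R̄_m)² = 511.1200  ⇒  Var(R_m) = 511.1200 / 7 = 73.0171
β = Cov / Var(R_m) = 38.8343 / 73.0171 = 0.5319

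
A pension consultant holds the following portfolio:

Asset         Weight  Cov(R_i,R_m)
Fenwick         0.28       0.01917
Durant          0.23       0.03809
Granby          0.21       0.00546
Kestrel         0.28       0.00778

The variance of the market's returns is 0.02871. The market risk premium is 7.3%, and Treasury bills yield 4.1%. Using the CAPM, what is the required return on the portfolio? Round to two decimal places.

8.54%

β_Fenwick = 0.01917 / 0.02871 = 0.6677
β_Durant = 0.03809 / 0.02871 = 1.3267
β_Granby = 0.00546 / 0.02871 = 0.1902
β_Kestrel = 0.00778 / 0.02871 = 0.2710
β_P = Σ w_i β_i = 0.28×0.6677 + 0.23×1.3267 + 0.21×0.1902 + 0.28×0.2710 = 0.6079
E(R_P) = R_f + β_P × MRP = 4.1% + 0.6079 × 7.3% = 8.54%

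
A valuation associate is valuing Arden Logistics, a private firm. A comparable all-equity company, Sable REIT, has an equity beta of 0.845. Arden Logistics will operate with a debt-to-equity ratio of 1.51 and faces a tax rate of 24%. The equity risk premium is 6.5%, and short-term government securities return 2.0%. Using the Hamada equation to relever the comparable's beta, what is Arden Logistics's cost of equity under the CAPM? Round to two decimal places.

β_L = β_U × [1 + (1 − t)(D/E)] = 0.845 × [1 + (1 − 0.24) × 1.51]
    = 0.845 × [1 + 0.76 × 1.51] = 0.845 × 2.1476 = 1.8147
E(R) = R_f + β_L × MRP = 2.0% + 1.8147 × 6.5% = 13.80%

13.80%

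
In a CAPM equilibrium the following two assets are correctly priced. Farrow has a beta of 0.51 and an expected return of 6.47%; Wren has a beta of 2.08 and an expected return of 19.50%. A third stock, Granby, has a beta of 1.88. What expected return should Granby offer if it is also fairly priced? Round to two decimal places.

17.84%

MRP (SML slope) = (19.50% − 6.47%) / (2.08 − 0.51) = 13.03% / 1.57 = 8.2994%
R_f (intercept) = 6.47% − 0.51 × 8.2994% = 2.2373%
E(R_Granby) = R_f + β × MRP = 2.2373% + 1.88 × 8.2994% = 17.84%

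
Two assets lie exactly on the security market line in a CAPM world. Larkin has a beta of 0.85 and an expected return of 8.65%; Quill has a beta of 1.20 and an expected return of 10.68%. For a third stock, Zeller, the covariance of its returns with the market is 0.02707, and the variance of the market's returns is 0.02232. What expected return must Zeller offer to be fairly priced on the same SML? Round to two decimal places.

10.75%

MRP = (10.68% − 8.65%) / (1.20 − 0.85) = 5.8000%
R_f = 8.65% − 0.85 × 5.8000% = 3.7200%
β_Zeller = Cov / Var(R_m) = 0.02707 / 0.02232 = 1.2128
E(R_Zeller) = R_f + β × MRP = 3.7200% + 1.2128 × 5.8000% = 10.75%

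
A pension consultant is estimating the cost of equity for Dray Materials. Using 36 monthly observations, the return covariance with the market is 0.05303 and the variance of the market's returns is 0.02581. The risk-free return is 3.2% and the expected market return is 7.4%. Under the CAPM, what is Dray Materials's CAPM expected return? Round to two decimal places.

β = Cov(R_i, R_m) / Var(R_m) = 0.05303 / 0.02581 = 2.0546
MRP = 7.4% − 3.2% = 4.20%
E(R) = R_f + β × MRP = 3.2% + 2.0546 × 4.2% = 11.83%

11.83%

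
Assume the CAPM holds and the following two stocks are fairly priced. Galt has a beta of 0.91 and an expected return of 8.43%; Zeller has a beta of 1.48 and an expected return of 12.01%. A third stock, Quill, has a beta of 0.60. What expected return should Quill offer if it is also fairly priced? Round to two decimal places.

6.48%

MRP (SML slope) = (12.01% − 8.43%) / (1.48 − 0.91) = 3.58% / 0.57 = 6.2807%
R_f (intercept) = 8.43% − 0.91 × 6.2807% = 2.7146%
E(R_Quill) = R_f + β × MRP = 2.7146% + 0.60 × 6.2807% = 6.48%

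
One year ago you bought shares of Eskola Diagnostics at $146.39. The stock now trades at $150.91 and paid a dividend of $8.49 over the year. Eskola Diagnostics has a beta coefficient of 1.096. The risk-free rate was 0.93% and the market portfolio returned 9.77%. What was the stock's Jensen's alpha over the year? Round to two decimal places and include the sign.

-1.73%

Realised HPR = (P1 + D1 − P0) / P0 = (150.91 + 8.49 − 146.39) / 146.39 = 13.01 / 146.39 = 8.8872%
MRP = 9.77% − 0.93% = 8.84%
CAPM required = R_f + β·MRP = 0.93% + 1.096 × 8.84% = 10.61864%
α = realised − required = 8.8872% − 10.61864% = -1.73%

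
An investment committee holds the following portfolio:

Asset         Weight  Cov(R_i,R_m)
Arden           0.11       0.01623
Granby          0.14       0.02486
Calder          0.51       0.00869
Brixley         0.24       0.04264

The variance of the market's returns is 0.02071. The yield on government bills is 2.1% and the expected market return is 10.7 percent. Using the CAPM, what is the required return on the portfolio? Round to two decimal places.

10.38%

β_Arden = 0.01623 / 0.02071 = 0.7837
β_Granby = 0.02486 / 0.02071 = 1.2004
β_Calder = 0.00869 / 0.02071 = 0.4196
β_Brixley = 0.04264 / 0.02071 = 2.0589
β_P = Σ w_i β_i = 0.11×0.7837 + 0.14×1.2004 + 0.51×0.4196 + 0.24×2.0589 = 0.9624
MRP = 10.7% − 2.1% = 8.60%
E(R_P) = R_f + β_P × MRP = 2.1% + 0.9624 × 8.6% = 10.38%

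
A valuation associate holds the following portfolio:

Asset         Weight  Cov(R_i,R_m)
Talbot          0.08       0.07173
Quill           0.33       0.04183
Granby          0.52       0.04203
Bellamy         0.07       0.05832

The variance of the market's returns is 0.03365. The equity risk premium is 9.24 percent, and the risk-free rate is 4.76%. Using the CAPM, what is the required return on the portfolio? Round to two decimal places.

17.25%

β_Talbot = 0.07173 / 0.03365 = 2.1316
β_Quill = 0.04183 / 0.03365 = 1.2431
β_Granby = 0.04203 / 0.03365 = 1.2490
β_Bellamy = 0.05832 / 0.03365 = 1.7331
β_P = Σ w_i β_i = 0.08×2.1316 + 0.33×1.2431 + 0.52×1.2490 + 0.07×1.7331 = 1.3515
E(R_P) = R_f + β_P × MRP = 4.76% + 1.3515 × 9.24% = 17.25%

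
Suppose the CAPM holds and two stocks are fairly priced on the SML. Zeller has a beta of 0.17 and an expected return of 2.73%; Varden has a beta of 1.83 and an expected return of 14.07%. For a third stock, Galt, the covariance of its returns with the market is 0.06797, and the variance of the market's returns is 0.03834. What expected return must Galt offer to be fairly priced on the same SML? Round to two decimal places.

13.68%

MRP = (14.07% − 2.73%) / (1.83 − 0.17) = 6.8313%
R_f = 2.73% − 0.17 × 6.8313% = 1.5687%
β_Galt = Cov / Var(R_m) = 0.06797 / 0.03834 = 1.7728
E(R_Galt) = R_f + β × MRP = 1.5687% + 1.7728 × 6.8313% = 13.68%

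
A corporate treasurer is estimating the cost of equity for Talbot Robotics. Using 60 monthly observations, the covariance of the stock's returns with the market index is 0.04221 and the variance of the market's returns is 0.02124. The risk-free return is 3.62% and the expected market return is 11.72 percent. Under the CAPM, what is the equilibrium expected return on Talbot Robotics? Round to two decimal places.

19.72%

β = Cov(R_i, R_m) / Var(R_m) = 0.04221 / 0.02124 = 1.9873
MRP = 11.72% − 3.62% = 8.10%
E(R) = R_f + β × MRP = 3.62% + 1.9873 × 8.10% = 19.72%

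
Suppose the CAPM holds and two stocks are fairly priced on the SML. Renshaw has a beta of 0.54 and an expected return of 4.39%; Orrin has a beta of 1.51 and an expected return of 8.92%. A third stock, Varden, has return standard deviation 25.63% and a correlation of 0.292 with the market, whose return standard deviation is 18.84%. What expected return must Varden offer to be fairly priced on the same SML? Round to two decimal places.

3.72%

MRP = (8.92% − 4.39%) / (1.51 − 0.54) = 4.6701%
R_f = 4.39% − 0.54 × 4.6701% = 1.8681%
β_Varden = ρ·σ_i/σ_m = 0.292 × 25.63 / 18.84 = 0.3972
E(R_Varden) = R_f + β × MRP = 1.8681% + 0.3972 × 4.6701% = 3.72%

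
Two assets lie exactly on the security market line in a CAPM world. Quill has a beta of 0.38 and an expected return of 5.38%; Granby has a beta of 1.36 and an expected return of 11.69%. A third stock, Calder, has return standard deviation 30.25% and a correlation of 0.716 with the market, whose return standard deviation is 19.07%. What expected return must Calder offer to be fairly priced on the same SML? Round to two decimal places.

MRP = (11.69% − 5.38%) / (1.36 − 0.38) = 6.4388%
R_f = 5.38% − 0.38 × 6.4388% = 2.9333%
β_Calder = ρ·σ_i/σ_m = 0.716 × 30.25 / 19.07 = 1.1358
E(R_Calder) = R_f + β × MRP = 2.9333% + 1.1358 × 6.4388% = 10.25%

10.25%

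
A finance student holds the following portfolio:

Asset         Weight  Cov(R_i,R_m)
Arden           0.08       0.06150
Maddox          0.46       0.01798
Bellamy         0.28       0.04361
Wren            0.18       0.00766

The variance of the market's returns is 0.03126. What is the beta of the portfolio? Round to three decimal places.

β_Arden = 0.06150 / 0.03126 = 1.9674
β_Maddox = 0.01798 / 0.03126 = 0.5752
β_Bellamy = 0.04361 / 0.03126 = 1.3951
β_Wren = 0.00766 / 0.03126 = 0.2450
β_P = Σ w_i β_i = 0.08×1.9674 + 0.46×0.5752 + 0.28×1.3951 + 0.18×0.2450 = 0.8567

0.857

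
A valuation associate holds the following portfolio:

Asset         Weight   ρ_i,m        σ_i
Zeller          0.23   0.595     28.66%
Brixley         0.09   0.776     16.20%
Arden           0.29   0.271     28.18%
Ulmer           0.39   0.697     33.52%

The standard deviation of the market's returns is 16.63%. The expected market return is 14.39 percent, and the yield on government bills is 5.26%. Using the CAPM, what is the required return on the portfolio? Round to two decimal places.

β_Zeller = 0.595 × 28.66% / 16.63% = 1.0254
β_Brixley = 0.776 × 16.20% / 16.63% = 0.7559
β_Arden = 0.271 × 28.18% / 16.63% = 0.4592
β_Ulmer = 0.697 × 33.52% / 16.63% = 1.4049
β_P = Σ w_i β_i = 0.23×1.0254 + 0.09×0.7559 + 0.29×0.4592 + 0.39×1.4049 = 0.9850
MRP = 14.39% − 5.26% = 9.13%
E(R_P) = R_f + β_P × MRP = 5.26% + 0.9850 × 9.13% = 14.25%

14.25%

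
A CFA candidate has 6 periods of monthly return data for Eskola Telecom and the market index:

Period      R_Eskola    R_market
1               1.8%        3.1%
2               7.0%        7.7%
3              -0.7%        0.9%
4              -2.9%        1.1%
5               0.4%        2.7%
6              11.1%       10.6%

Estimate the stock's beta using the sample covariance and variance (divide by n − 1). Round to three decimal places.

1.321

Mean R_i = (1.8 + 7.0 − 0.7 − 2.9 + 0.4 + 11.1) / 6 = 2.7833%
Mean R_m = (3.1 + 7.7 + 0.9 + 1.1 + 2.7 + 10.6) / 6 = 4.3500%
Σ(R_i − R̄_i)(R_m − R̄_m) = 101.7550  ⇒  Cov = 101.7550 / 5 = 20.3510
Σ(R_m − R̄_m)² = 77.0350  ⇒  Var(R_m) = 77.0350 / 5 = 15.4070
β = Cov / Var(R_m) = 20.3510 / 15.4070 = 1.3209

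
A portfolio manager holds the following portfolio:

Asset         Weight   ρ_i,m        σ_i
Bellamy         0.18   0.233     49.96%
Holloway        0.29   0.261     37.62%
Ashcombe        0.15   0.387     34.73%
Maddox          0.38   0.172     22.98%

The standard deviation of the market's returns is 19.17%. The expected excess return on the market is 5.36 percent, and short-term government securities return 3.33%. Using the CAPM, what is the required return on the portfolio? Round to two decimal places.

β_Bellamy = 0.233 × 49.96% / 19.17% = 0.6072
β_Holloway = 0.261 × 37.62% / 19.17% = 0.5122
β_Ashcombe = 0.387 × 34.73% / 19.17% = 0.7011
β_Maddox = 0.172 × 22.98% / 19.17% = 0.2062
β_P = Σ w_i β_i = 0.18×0.6072 + 0.29×0.5122 + 0.15×0.7011 + 0.38×0.2062 = 0.4414
E(R_P) = R_f + β_P × MRP = 3.33% + 0.4414 × 5.36% = 5.70%

5.70%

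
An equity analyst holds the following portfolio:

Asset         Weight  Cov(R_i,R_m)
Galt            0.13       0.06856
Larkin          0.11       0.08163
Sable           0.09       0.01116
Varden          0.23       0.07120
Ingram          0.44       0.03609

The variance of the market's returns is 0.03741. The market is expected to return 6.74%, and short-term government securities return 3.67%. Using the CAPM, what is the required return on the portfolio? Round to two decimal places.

7.87%

β_Galt = 0.06856 / 0.03741 = 1.8327
β_Larkin = 0.08163 / 0.03741 = 2.1820
β_Sable = 0.01116 / 0.03741 = 0.2983
β_Varden = 0.07120 / 0.03741 = 1.9032
β_Ingram = 0.03609 / 0.03741 = 0.9647
β_P = Σ w_i β_i = 0.13×1.8327 + 0.11×2.1820 + 0.09×0.2983 + 0.23×1.9032 + 0.44×0.9647 = 1.3673
MRP = 6.74% − 3.67% = 3.07%
E(R_P) = R_f + β_P × MRP = 3.67% + 1.3673 × 3.07% = 7.87%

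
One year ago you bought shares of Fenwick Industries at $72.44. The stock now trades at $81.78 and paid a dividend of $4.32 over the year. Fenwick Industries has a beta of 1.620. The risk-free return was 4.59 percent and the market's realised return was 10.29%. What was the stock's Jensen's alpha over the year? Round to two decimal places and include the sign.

Realised HPR = (P1 + D1 − P0) / P0 = (81.78 + 4.32 − 72.44) / 72.44 = 13.66 / 72.44 = 18.8570%
MRP = 10.29% − 4.59% = 5.70%
CAPM required = R_f + β·MRP = 4.59% + 1.620 × 5.70% = 13.82400%
α = realised − required = 18.8570% − 13.82400% = +5.03%

+5.03%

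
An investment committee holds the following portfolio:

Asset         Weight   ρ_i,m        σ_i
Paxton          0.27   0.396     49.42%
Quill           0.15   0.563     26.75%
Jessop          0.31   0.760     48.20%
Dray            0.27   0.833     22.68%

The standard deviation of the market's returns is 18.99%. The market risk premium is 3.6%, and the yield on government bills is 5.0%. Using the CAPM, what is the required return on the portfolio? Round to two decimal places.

β_Paxton = 0.396 × 49.42% / 18.99% = 1.0306
β_Quill = 0.563 × 26.75% / 18.99% = 0.7931
β_Jessop = 0.760 × 48.20% / 18.99% = 1.9290
β_Dray = 0.833 × 22.68% / 18.99% = 0.9949
β_P = Σ w_i β_i = 0.27×1.0306 + 0.15×0.7931 + 0.31×1.9290 + 0.27×0.9949 = 1.2638
E(R_P) = R_f + β_P × MRP = 5.0% + 1.2638 × 3.6% = 9.55%

9.55%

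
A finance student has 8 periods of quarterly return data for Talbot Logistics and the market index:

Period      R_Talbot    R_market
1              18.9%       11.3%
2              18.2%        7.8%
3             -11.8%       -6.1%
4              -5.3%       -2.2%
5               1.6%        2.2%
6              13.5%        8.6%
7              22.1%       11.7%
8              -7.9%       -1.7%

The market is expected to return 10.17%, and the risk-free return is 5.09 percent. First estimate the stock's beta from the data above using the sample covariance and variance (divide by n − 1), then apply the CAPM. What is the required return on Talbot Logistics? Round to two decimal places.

Mean R_i = (18.9 + 18.2 − 11.8 − 5.3 + 1.6 + 13.5 + 22.1 − 7.9) / 8 = 6.1625%
Mean R_m = (11.3 + 7.8 − 6.1 − 2.2 + 2.2 + 8.6 + 11.7 − 1.7) / 8 = 3.9500%
Σ(R_i − R̄_i)(R_m − R̄_m) = 636.0550  ⇒  Cov = 636.0550 / 7 = 90.8650
Σ(R_m − R̄_m)² = 324.3400  ⇒  Var(R_m) = 324.3400 / 7 = 46.3343
β = Cov / Var(R_m) = 90.8650 / 46.3343 = 1.9611
MRP = 10.17% − 5.09% = 5.08%
E(R) = R_f + β × MRP = 5.09% + 1.9611 × 5.08% = 15.05%

15.05%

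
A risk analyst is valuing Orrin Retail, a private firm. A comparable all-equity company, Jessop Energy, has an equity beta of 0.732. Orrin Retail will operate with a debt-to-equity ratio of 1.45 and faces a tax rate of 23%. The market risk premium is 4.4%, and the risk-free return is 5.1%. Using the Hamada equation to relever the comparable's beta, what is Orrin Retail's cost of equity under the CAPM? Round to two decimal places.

β_L = β_U × [1 + (1 − t)(D/E)] = 0.732 × [1 + (1 − 0.23) × 1.45]
    = 0.732 × [1 + 0.77 × 1.45] = 0.732 × 2.1165 = 1.5493
E(R) = R_f + β_L × MRP = 5.1% + 1.5493 × 4.4% = 11.92%

11.92%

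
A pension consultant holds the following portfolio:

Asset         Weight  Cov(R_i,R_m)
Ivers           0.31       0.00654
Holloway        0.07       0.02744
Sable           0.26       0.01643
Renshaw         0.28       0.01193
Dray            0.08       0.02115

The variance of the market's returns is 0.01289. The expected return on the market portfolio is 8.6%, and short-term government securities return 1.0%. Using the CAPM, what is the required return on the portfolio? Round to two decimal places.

β_Ivers = 0.00654 / 0.01289 = 0.5074
β_Holloway = 0.02744 / 0.01289 = 2.1288
β_Sable = 0.01643 / 0.01289 = 1.2746
β_Renshaw = 0.01193 / 0.01289 = 0.9255
β_Dray = 0.02115 / 0.01289 = 1.6408
β_P = Σ w_i β_i = 0.31×0.5074 + 0.07×2.1288 + 0.26×1.2746 + 0.28×0.9255 + 0.08×1.6408 = 1.0281
MRP = 8.6% − 1.0% = 7.60%
E(R_P) = R_f + β_P × MRP = 1.0% + 1.0281 × 7.6% = 8.81%

8.81%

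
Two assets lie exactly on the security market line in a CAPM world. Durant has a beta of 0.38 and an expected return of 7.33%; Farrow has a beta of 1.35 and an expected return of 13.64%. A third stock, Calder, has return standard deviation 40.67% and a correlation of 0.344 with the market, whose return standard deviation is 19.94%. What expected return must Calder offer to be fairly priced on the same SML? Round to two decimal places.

9.42%

MRP = (13.64% − 7.33%) / (1.35 − 0.38) = 6.5052%
R_f = 7.33% − 0.38 × 6.5052% = 4.8580%
β_Calder = ρ·σ_i/σ_m = 0.344 × 40.67 / 19.94 = 0.7016
E(R_Calder) = R_f + β × MRP = 4.8580% + 0.7016 × 6.5052% = 9.42%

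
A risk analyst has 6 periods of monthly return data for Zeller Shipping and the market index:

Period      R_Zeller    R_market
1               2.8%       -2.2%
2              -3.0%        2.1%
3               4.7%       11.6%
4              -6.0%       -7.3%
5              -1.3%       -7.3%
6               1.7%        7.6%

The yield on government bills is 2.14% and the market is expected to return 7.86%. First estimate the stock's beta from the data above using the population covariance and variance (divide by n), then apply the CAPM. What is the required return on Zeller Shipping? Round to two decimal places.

Mean R_i = (2.8 − 3.0 + 4.7 − 6.0 − 1.3 + 1.7) / 6 = -0.1833%
Mean R_m = (-2.2 + 2.1 + 11.6 − 7.3 − 7.3 + 7.6) / 6 = 0.7500%
Σ(R_i − R̄_i)(R_m − R̄_m) = 109.0950  ⇒  Cov = 109.0950 / 6 = 18.1825
Σ(R_m − R̄_m)² = 304.7750  ⇒  Var(R_m) = 304.7750 / 6 = 50.7958
β = Cov / Var(R_m) = 18.1825 / 50.7958 = 0.3580
MRP = 7.86% − 2.14% = 5.72%
E(R) = R_f + β × MRP = 2.14% + 0.3580 × 5.72% = 4.19%

4.19%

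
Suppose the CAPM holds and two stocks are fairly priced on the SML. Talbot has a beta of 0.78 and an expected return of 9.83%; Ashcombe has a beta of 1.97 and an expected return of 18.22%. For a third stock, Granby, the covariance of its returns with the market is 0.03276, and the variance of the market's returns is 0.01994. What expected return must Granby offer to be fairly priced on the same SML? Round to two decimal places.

MRP = (18.22% − 9.83%) / (1.97 − 0.78) = 7.0504%
R_f = 9.83% − 0.78 × 7.0504% = 4.3307%
β_Granby = Cov / Var(R_m) = 0.03276 / 0.01994 = 1.6429
E(R_Granby) = R_f + β × MRP = 4.3307% + 1.6429 × 7.0504% = 15.91%

15.91%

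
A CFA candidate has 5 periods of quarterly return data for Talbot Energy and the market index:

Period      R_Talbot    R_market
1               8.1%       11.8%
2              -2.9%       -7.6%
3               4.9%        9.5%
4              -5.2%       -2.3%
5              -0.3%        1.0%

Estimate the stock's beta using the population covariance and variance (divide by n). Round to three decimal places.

Mean R_i = (8.1 − 2.9 + 4.9 − 5.2 − 0.3) / 5 = 0.9200%
Mean R_m = (11.8 − 7.6 + 9.5 − 2.3 + 1.0) / 5 = 2.4800%
Σ(R_i − R̄_i)(R_m − R̄_m) = 164.4220  ⇒  Cov = 164.4220 / 5 = 32.8844
Σ(R_m − R̄_m)² = 262.7880  ⇒  Var(R_m) = 262.7880 / 5 = 52.5576
β = Cov / Var(R_m) = 32.8844 / 52.5576 = 0.6257

0.626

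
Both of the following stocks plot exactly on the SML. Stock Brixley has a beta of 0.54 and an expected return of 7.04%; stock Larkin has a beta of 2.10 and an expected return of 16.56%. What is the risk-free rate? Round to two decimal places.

Both satisfy E(R) = R_f + β·MRP, so the slope of the SML is
MRP = (16.56% − 7.04%) / (2.10 − 0.54) = 9.52% / 1.56 = 6.1026%
R_f = E(R_Brixley) − β_Brixley·MRP = 7.04% − 0.54 × 6.1026% = 3.7446%

3.74%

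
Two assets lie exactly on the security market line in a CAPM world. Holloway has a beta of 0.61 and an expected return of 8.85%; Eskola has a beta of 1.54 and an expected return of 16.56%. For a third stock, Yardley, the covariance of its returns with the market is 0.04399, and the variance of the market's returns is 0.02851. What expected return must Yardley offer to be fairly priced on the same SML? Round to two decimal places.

16.58%

MRP = (16.56% − 8.85%) / (1.54 − 0.61) = 8.2903%
R_f = 8.85% − 0.61 × 8.2903% = 3.7929%
β_Yardley = Cov / Var(R_m) = 0.04399 / 0.02851 = 1.5430
E(R_Yardley) = R_f + β × MRP = 3.7929% + 1.5430 × 8.2903% = 16.58%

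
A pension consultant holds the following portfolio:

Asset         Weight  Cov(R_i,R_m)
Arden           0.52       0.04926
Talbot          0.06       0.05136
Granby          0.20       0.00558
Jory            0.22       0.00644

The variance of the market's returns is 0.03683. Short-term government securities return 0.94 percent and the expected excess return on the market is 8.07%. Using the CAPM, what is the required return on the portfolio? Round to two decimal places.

7.78%

β_Arden = 0.04926 / 0.03683 = 1.3375
β_Talbot = 0.05136 / 0.03683 = 1.3945
β_Granby = 0.00558 / 0.03683 = 0.1515
β_Jory = 0.00644 / 0.03683 = 0.1749
β_P = Σ w_i β_i = 0.52×1.3375 + 0.06×1.3945 + 0.20×0.1515 + 0.22×0.1749 = 0.8479
E(R_P) = R_f + β_P × MRP = 0.94% + 0.8479 × 8.07% = 7.78%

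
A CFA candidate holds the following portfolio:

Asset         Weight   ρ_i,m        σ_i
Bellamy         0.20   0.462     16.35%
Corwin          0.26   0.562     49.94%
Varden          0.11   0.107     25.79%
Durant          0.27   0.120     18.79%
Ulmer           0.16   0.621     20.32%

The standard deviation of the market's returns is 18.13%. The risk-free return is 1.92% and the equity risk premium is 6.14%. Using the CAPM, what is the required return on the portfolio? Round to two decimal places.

β_Bellamy = 0.462 × 16.35% / 18.13% = 0.4166
β_Corwin = 0.562 × 49.94% / 18.13% = 1.5481
β_Varden = 0.107 × 25.79% / 18.13% = 0.1522
β_Durant = 0.120 × 18.79% / 18.13% = 0.1244
β_Ulmer = 0.621 × 20.32% / 18.13% = 0.6960
β_P = Σ w_i β_i = 0.20×0.4166 + 0.26×1.5481 + 0.11×0.1522 + 0.27×0.1244 + 0.16×0.6960 = 0.6475
E(R_P) = R_f + β_P × MRP = 1.92% + 0.6475 × 6.14% = 5.90%

5.90%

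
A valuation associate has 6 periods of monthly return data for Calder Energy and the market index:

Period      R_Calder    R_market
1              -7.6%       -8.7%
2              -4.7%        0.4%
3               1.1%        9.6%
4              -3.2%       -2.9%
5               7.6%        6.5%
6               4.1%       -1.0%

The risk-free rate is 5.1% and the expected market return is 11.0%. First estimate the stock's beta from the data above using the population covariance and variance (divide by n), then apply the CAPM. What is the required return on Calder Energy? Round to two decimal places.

Mean R_i = (-7.6 − 4.7 + 1.1 − 3.2 + 7.6 + 4.1) / 6 = -0.4500%
Mean R_m = (-8.7 + 0.4 + 9.6 − 2.9 + 6.5 − 1.0) / 6 = 0.6500%
Σ(R_i − R̄_i)(R_m − R̄_m) = 131.1350  ⇒  Cov = 131.1350 / 6 = 21.8558
Σ(R_m − R̄_m)² = 217.1350  ⇒  Var(R_m) = 217.1350 / 6 = 36.1892
β = Cov / Var(R_m) = 21.8558 / 36.1892 = 0.6039
MRP = 11.0% − 5.1% = 5.90%
E(R) = R_f + β × MRP = 5.1% + 0.6039 × 5.9% = 8.66%

8.66%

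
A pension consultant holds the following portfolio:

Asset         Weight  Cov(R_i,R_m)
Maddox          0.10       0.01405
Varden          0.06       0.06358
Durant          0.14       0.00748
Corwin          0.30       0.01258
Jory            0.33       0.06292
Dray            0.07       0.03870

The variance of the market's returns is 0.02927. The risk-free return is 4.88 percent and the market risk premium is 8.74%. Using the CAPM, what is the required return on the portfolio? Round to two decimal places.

β_Maddox = 0.01405 / 0.02927 = 0.4800
β_Varden = 0.06358 / 0.02927 = 2.1722
β_Durant = 0.00748 / 0.02927 = 0.2556
β_Corwin = 0.01258 / 0.02927 = 0.4298
β_Jory = 0.06292 / 0.02927 = 2.1496
β_Dray = 0.03870 / 0.02927 = 1.3222
β_P = Σ w_i β_i = 0.10×0.4800 + 0.06×2.1722 + 0.14×0.2556 + 0.30×0.4298 + 0.33×2.1496 + 0.07×1.3222 = 1.1450
E(R_P) = R_f + β_P × MRP = 4.88% + 1.1450 × 8.74% = 14.89%

14.89%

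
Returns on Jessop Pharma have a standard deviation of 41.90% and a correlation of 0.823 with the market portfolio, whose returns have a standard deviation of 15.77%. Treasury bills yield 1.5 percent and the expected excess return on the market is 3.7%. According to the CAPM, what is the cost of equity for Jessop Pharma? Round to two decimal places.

β = ρ × σ_i / σ_m = 0.823 × 41.90% / 15.77% = 2.1867
E(R) = 1.5% + 2.1867 × 3.7% = 9.59%

9.59%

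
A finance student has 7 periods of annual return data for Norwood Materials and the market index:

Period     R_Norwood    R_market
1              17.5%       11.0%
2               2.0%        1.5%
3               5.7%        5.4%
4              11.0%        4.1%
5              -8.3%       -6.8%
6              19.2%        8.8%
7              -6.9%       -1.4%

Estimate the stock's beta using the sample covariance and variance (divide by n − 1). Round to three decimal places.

Mean R_i = (17.5 + 2.0 + 5.7 + 11.0 − 8.3 + 19.2 − 6.9) / 7 = 5.7429%
Mean R_m = (11.0 + 1.5 + 5.4 + 4.1 − 6.8 + 8.8 − 1.4) / 7 = 3.2286%
Σ(R_i − R̄_i)(R_m − R̄_m) = 376.6514  ⇒  Cov = 376.6514 / 6 = 62.7752
Σ(R_m − R̄_m)² = 221.8943  ⇒  Var(R_m) = 221.8943 / 6 = 36.9824
β = Cov / Var(R_m) = 62.7752 / 36.9824 = 1.6974

1.697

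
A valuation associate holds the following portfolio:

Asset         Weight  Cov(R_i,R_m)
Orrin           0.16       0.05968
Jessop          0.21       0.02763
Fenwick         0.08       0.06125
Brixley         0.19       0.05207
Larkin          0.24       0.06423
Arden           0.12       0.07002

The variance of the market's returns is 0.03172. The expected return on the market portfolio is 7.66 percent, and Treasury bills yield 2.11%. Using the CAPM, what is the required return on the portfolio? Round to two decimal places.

11.55%

β_Orrin = 0.05968 / 0.03172 = 1.8815
β_Jessop = 0.02763 / 0.03172 = 0.8711
β_Fenwick = 0.06125 / 0.03172 = 1.9310
β_Brixley = 0.05207 / 0.03172 = 1.6416
β_Larkin = 0.06423 / 0.03172 = 2.0249
β_Arden = 0.07002 / 0.03172 = 2.2074
β_P = Σ w_i β_i = 0.16×1.8815 + 0.21×0.8711 + 0.08×1.9310 + 0.19×1.6416 + 0.24×2.0249 + 0.12×2.2074 = 1.7012
MRP = 7.66% − 2.11% = 5.55%
E(R_P) = R_f + β_P × MRP = 2.11% + 1.7012 × 5.55% = 11.55%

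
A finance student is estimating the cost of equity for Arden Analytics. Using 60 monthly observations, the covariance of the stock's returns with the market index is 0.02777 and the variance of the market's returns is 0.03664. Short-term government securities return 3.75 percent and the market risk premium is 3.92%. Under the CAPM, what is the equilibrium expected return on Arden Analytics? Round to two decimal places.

β = Cov(R_i, R_m) / Var(R_m) = 0.02777 / 0.03664 = 0.7579
E(R) = R_f + β × MRP = 3.75% + 0.7579 × 3.92% = 6.72%

6.72%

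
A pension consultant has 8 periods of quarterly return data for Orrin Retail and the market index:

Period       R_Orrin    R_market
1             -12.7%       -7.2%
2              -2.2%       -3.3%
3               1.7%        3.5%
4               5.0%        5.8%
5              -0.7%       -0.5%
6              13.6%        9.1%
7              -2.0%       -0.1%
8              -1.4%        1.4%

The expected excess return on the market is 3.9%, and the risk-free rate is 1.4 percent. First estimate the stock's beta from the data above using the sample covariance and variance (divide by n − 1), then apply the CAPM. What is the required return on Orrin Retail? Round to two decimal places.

Mean R_i = (-12.7 − 2.2 + 1.7 + 5.0 − 0.7 + 13.6 − 2.0 − 1.4) / 8 = 0.1625%
Mean R_m = (-7.2 − 3.3 + 3.5 + 5.8 − 0.5 + 9.1 − 0.1 + 1.4) / 8 = 1.0875%
Σ(R_i − R̄_i)(R_m − R̄_m) = 254.5863  ⇒  Cov = 254.5863 / 7 = 36.3695
Σ(R_m − R̄_m)² = 184.1888  ⇒  Var(R_m) = 184.1888 / 7 = 26.3127
β = Cov / Var(R_m) = 36.3695 / 26.3127 = 1.3822
E(R) = R_f + β × MRP = 1.4% + 1.3822 × 3.9% = 6.79%

6.79%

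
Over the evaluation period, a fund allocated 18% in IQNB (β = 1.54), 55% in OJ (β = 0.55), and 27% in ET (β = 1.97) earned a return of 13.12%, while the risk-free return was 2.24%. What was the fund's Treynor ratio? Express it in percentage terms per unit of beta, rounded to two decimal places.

β_P = 0.18×1.54 + 0.55×0.55 + 0.27×1.97 = 1.1116
Treynor = (R_P − R_f) / β_P = (13.12% − 2.24%) / 1.1116 = 10.88% / 1.1116 = 9.79%

9.79%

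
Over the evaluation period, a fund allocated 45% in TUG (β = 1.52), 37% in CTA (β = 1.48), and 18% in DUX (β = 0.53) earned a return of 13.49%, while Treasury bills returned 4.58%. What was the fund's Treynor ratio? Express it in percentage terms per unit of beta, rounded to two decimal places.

6.71%

β_P = 0.45×1.52 + 0.37×1.48 + 0.18×0.53 = 1.3270
Treynor = (R_P − R_f) / β_P = (13.49% − 4.58%) / 1.3270 = 8.91% / 1.3270 = 6.71%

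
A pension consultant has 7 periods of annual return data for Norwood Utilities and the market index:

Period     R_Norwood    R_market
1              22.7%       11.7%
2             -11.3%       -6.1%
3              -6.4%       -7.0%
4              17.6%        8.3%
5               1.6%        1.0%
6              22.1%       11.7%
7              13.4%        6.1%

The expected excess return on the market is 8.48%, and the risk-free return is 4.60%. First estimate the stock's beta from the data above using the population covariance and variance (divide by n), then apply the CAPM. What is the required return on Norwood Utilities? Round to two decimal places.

19.35%

Mean R_i = (22.7 − 11.3 − 6.4 + 17.6 + 1.6 + 22.1 + 13.4) / 7 = 8.5286%
Mean R_m = (11.7 − 6.1 − 7.0 + 8.3 + 1.0 + 11.7 + 6.1) / 7 = 3.6714%
Σ(R_i − R̄_i)(R_m − R̄_m) = 648.1257  ⇒  Cov = 648.1257 / 7 = 92.5894
Σ(R_m − R̄_m)² = 372.7343  ⇒  Var(R_m) = 372.7343 / 7 = 53.2478
β = Cov / Var(R_m) = 92.5894 / 53.2478 = 1.7388
E(R) = R_f + β × MRP = 4.60% + 1.7388 × 8.48% = 19.35%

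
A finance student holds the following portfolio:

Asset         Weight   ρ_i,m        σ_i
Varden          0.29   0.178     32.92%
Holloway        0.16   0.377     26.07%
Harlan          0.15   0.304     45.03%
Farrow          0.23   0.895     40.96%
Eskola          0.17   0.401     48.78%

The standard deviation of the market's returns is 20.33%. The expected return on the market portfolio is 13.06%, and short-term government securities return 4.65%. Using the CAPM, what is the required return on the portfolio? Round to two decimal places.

11.72%

β_Varden = 0.178 × 32.92% / 20.33% = 0.2882
β_Holloway = 0.377 × 26.07% / 20.33% = 0.4834
β_Harlan = 0.304 × 45.03% / 20.33% = 0.6733
β_Farrow = 0.895 × 40.96% / 20.33% = 1.8032
β_Eskola = 0.401 × 48.78% / 20.33% = 0.9622
β_P = Σ w_i β_i = 0.29×0.2882 + 0.16×0.4834 + 0.15×0.6733 + 0.23×1.8032 + 0.17×0.9622 = 0.8402
MRP = 13.06% − 4.65% = 8.41%
E(R_P) = R_f + β_P × MRP = 4.65% + 0.8402 × 8.41% = 11.72%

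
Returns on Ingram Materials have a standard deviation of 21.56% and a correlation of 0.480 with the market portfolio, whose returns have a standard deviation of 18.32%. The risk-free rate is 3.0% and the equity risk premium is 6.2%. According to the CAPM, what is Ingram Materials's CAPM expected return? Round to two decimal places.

6.50%

β = ρ × σ_i / σ_m = 0.480 × 21.56% / 18.32% = 0.5649
E(R) = 3.0% + 0.5649 × 6.2% = 6.50%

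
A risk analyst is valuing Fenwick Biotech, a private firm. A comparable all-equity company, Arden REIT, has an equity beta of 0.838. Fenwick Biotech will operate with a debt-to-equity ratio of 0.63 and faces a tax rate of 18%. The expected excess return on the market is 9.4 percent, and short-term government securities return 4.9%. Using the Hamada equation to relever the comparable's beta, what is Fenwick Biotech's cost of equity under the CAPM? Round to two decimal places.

β_L = β_U × [1 + (1 − t)(D/E)] = 0.838 × [1 + (1 − 0.18) × 0.63]
    = 0.838 × [1 + 0.82 × 0.63] = 0.838 × 1.5166 = 1.2709
E(R) = R_f + β_L × MRP = 4.9% + 1.2709 × 9.4% = 16.85%

16.85%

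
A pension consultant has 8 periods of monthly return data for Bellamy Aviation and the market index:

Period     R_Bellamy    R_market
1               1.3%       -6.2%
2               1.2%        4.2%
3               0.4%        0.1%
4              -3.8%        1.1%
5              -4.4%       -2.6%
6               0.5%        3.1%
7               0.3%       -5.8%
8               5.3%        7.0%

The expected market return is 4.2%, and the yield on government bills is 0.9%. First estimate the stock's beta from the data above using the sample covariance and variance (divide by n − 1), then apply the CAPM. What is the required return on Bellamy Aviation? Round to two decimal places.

Mean R_i = (1.3 + 1.2 + 0.4 − 3.8 − 4.4 + 0.5 + 0.3 + 5.3) / 8 = 0.1000%
Mean R_m = (-6.2 + 4.2 + 0.1 + 1.1 − 2.6 + 3.1 − 5.8 + 7.0) / 8 = 0.1125%
Σ(R_i − R̄_i)(R_m − R̄_m) = 41.1000  ⇒  Cov = 41.1000 / 7 = 5.8714
Σ(R_m − R̄_m)² = 156.2088  ⇒  Var(R_m) = 156.2088 / 7 = 22.3155
β = Cov / Var(R_m) = 5.8714 / 22.3155 = 0.2631
MRP = 4.2% − 0.9% = 3.30%
E(R) = R_f + β × MRP = 0.9% + 0.2631 × 3.3% = 1.77%

1.77%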